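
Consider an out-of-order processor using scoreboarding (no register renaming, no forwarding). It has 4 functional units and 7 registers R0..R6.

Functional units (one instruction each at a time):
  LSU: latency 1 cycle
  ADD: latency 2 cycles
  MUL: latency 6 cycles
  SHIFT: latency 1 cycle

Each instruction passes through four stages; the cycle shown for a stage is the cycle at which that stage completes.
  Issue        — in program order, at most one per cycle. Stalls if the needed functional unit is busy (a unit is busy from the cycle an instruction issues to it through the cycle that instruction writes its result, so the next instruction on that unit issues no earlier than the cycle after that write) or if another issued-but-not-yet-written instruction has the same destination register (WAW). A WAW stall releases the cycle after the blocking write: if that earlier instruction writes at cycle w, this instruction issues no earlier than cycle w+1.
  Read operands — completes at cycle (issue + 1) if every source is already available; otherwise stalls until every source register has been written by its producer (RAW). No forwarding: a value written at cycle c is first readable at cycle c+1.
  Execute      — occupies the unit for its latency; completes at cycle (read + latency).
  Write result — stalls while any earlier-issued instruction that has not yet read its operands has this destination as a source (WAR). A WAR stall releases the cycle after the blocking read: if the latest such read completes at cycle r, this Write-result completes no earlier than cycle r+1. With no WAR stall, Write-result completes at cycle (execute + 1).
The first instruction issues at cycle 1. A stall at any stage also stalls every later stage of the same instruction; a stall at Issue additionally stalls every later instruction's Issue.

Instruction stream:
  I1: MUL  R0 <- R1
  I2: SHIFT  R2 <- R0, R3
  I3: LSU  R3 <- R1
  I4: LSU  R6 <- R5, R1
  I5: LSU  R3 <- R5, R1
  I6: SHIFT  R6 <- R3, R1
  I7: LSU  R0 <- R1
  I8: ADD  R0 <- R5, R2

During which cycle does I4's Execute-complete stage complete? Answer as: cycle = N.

I1: IS=1 RO=2 EX=8 WR=9
I2: IS=2 RO=10 EX=11 WR=12  [RAW R0: wait I1 write@9]
I3: IS=3 RO=4 EX=5 WR=11  [WAR R3: wait I2 read@10]
I4: IS=12 RO=13 EX=14 WR=15  [struct: LSU busy until I3 writes@11]
I5: IS=16 RO=17 EX=18 WR=19  [struct: LSU busy until I4 writes@15]
I6: IS=17 RO=20 EX=21 WR=22  [RAW R3: wait I5 write@19]
I7: IS=20 RO=21 EX=22 WR=23  [struct: LSU busy until I5 writes@19]
I8: IS=24 RO=25 EX=27 WR=28  [WAW R0: wait I7 write@23]

cycle = 14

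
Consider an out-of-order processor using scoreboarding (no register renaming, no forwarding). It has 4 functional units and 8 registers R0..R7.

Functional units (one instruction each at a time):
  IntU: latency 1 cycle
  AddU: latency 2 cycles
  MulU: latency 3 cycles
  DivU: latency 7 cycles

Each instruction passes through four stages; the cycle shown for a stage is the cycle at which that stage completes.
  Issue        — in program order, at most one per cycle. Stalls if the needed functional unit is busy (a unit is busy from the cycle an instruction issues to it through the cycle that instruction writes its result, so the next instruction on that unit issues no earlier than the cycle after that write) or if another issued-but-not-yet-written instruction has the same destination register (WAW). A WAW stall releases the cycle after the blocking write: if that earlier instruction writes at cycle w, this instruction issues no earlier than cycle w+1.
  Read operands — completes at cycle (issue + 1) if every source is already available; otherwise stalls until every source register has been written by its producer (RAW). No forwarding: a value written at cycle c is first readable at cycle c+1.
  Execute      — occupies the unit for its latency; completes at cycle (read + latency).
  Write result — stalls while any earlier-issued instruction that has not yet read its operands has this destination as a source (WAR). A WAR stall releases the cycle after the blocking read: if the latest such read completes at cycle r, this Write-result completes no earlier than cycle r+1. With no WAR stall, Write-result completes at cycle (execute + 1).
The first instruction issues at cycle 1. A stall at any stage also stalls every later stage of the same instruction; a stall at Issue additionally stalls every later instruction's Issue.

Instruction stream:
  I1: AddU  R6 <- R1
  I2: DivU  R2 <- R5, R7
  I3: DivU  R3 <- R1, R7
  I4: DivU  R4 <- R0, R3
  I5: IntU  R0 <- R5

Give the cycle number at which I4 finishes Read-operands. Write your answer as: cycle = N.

1) issue 1, read 2, done 4, write 5
2) issue 2, read 3, done 10, write 11
3) issue 12, read 13, done 20, write 21  <struct: DivU busy until I2 writes@11>
4) issue 22, read 23, done 30, write 31  <struct: DivU busy until I3 writes@21>
5) issue 23, read 24, done 25, write 26

cycle = 23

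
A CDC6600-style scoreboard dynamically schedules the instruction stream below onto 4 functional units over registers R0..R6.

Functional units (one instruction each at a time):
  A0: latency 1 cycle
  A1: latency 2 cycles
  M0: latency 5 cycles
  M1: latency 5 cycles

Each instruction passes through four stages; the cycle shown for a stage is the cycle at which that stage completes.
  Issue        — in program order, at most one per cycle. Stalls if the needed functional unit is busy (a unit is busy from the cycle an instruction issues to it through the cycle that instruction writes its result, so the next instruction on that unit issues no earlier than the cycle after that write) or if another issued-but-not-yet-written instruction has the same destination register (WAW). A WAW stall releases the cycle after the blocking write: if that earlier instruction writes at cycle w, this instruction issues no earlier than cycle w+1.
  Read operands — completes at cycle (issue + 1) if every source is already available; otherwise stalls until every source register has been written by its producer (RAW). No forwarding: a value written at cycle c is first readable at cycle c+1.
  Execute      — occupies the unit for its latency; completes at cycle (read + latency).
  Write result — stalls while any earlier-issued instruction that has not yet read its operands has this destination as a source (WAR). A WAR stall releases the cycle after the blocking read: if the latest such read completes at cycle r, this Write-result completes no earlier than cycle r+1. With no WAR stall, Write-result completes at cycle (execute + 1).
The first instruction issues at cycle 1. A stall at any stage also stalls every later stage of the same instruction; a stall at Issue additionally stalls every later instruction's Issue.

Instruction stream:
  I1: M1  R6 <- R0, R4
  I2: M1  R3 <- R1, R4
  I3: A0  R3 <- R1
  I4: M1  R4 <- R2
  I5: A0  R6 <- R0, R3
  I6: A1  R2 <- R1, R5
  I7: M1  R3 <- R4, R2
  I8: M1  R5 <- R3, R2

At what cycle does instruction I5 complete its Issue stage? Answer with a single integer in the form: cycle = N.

c1: I1 dispatched to M1
c2: I1 operands ready
c7: I1 complete
c8: R6←I1
c9: I2 dispatched to M1
c10: I2 operands ready
c15: I2 complete
c16: R3←I2
c17: I3 dispatched to A0
c18: I3 operands ready · I4 dispatched to M1
c19: I3 complete · I4 operands ready
c20: R3←I3
c21: I5 dispatched to A0
c22: I5 operands ready · I6 dispatched to A1
c23: I5 complete · I6 operands ready
c24: I4 complete · R6←I5
c25: R4←I4 · I6 complete
c26: R2←I6 · I7 dispatched to M1
c27: I7 operands ready
c32: I7 complete
c33: R3←I7
c34: I8 dispatched to M1
c35: I8 operands ready
c40: I8 complete
c41: R5←I8

cycle = 21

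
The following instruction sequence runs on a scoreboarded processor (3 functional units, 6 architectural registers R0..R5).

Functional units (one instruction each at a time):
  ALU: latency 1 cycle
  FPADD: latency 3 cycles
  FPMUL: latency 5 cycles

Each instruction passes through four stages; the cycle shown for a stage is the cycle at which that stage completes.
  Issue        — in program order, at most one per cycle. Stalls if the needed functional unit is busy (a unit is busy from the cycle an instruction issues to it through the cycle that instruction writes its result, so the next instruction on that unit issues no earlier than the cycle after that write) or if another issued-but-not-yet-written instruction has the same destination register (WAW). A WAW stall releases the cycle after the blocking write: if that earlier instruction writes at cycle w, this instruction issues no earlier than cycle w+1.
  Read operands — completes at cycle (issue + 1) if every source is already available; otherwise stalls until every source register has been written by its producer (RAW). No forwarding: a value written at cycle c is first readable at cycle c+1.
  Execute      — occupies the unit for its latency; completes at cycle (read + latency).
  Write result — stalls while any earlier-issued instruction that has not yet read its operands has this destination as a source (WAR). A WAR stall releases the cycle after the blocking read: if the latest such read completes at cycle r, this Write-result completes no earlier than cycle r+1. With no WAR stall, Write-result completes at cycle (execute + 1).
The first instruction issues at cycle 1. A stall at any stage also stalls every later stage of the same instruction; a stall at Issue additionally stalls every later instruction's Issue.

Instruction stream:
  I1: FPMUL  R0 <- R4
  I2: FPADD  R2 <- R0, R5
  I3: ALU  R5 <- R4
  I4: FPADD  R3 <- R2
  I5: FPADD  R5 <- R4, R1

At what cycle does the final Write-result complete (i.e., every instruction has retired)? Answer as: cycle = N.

[1] I1 dispatched to FPMUL
[2] I1 operands ready | I2 dispatched to FPADD
[3] I3 dispatched to ALU
[4] I3 operands ready
[5] I3 complete
[7] I1 complete
[8] R0←I1
[9] I2 operands ready
[10] R5←I3
[12] I2 complete
[13] R2←I2
[14] I4 dispatched to FPADD
[15] I4 operands ready
[18] I4 complete
[19] R3←I4
[20] I5 dispatched to FPADD
[21] I5 operands ready
[24] I5 complete
[25] R5←I5

cycle = 25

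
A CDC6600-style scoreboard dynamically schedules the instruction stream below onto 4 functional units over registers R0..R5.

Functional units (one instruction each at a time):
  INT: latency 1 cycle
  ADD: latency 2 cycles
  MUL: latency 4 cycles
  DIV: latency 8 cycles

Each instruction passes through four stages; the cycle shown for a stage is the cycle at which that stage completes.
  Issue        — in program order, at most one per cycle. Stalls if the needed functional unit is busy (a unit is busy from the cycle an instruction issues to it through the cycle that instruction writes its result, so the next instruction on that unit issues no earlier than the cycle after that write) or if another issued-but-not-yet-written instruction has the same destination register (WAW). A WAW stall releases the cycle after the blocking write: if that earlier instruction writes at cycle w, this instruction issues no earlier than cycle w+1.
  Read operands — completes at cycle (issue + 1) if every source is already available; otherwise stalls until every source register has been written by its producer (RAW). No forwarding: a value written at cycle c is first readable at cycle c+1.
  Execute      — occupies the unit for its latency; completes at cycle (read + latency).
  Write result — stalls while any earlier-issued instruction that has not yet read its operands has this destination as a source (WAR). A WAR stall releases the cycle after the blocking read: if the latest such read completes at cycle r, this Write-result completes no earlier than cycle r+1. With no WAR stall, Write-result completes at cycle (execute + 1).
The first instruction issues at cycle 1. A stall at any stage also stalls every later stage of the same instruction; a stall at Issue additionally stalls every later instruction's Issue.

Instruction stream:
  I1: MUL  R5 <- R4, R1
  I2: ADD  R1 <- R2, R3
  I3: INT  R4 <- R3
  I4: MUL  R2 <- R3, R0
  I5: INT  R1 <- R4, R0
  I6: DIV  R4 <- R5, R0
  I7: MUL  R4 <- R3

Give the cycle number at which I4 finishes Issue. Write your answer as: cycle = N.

cycle = 8

  I1 | 1 | 2 | 6 | 7
  I2 | 2 | 3 | 5 | 6
  I3 | 3 | 4 | 5 | 6
  I4 | 8 | 9 | 13 | 14   struct: MUL busy until I1 writes@7
  I5 | 9 | 10 | 11 | 12
  I6 | 10 | 11 | 19 | 20
  I7 | 21 | 22 | 26 | 27   WAW R4: wait I6 write@20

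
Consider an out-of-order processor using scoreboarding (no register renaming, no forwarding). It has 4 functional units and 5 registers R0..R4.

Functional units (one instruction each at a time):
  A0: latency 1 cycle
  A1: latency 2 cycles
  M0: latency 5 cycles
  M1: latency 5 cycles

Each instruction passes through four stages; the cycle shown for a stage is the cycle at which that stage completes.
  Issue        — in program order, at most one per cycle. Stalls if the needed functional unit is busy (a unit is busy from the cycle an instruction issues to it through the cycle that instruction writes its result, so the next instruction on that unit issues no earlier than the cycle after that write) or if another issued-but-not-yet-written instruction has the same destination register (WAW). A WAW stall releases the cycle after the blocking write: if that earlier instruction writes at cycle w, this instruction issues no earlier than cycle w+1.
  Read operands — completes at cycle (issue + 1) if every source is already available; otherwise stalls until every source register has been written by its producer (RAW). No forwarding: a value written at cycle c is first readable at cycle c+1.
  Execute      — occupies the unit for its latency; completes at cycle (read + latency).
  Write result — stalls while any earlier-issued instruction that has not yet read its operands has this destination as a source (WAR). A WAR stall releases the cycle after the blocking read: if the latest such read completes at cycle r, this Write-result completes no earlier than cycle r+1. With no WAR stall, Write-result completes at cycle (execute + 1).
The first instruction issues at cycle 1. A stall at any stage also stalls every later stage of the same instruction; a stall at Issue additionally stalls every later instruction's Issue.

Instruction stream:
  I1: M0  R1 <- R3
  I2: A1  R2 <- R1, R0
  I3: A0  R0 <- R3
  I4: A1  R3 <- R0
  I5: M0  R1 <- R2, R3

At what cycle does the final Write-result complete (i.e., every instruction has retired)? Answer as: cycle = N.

cycle = 24

c1: issue I1 (M0)
c2: I1 read-ops · issue I2 (A1)
c3: issue I3 (A0)
c4: I3 read-ops
c5: I3 finished on A0
c7: I1 finished on M0
c8: I1→R1
c9: I2 read-ops
c10: I3→R0
c11: I2 finished on A1
c12: I2→R2
c13: issue I4 (A1)
c14: I4 read-ops · issue I5 (M0)
c16: I4 finished on A1
c17: I4→R3
c18: I5 read-ops
c23: I5 finished on M0
c24: I5→R1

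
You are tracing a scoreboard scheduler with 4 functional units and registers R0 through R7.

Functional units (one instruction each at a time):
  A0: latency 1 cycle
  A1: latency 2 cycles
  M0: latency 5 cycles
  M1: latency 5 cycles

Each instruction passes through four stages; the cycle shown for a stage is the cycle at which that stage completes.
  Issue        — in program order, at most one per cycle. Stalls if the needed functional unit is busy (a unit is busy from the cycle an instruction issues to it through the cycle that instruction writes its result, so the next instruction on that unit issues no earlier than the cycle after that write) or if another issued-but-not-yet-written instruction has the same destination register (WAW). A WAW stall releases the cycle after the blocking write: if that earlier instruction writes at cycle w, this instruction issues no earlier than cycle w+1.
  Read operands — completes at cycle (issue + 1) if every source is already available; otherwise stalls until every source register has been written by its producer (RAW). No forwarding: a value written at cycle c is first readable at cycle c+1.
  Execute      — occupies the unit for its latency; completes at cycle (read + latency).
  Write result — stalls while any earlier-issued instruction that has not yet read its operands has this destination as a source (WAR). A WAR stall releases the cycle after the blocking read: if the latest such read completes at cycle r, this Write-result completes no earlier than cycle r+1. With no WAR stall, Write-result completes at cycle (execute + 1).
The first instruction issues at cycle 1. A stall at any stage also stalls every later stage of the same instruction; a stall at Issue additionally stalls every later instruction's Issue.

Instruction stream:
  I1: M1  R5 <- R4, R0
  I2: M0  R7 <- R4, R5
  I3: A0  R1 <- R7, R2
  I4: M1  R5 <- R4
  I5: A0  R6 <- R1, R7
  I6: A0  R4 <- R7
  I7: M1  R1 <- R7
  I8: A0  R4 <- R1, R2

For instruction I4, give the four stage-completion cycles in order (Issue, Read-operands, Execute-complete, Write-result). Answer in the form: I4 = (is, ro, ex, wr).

I4 = (9, 10, 15, 16)

[1] I1→M1
[2] I1 RO | I2→M0
[3] I3→A0
[7] I1 EX
[8] I1 WR R5
[9] I2 RO | I4→M1
[10] I4 RO
[14] I2 EX
[15] I2 WR R7 | I4 EX
[16] I3 RO | I4 WR R5
[17] I3 EX
[18] I3 WR R1
[19] I5→A0
[20] I5 RO
[21] I5 EX
[22] I5 WR R6
[23] I6→A0
[24] I6 RO | I7→M1
[25] I6 EX | I7 RO
[26] I6 WR R4
[27] I8→A0
[30] I7 EX
[31] I7 WR R1
[32] I8 RO
[33] I8 EX
[34] I8 WR R4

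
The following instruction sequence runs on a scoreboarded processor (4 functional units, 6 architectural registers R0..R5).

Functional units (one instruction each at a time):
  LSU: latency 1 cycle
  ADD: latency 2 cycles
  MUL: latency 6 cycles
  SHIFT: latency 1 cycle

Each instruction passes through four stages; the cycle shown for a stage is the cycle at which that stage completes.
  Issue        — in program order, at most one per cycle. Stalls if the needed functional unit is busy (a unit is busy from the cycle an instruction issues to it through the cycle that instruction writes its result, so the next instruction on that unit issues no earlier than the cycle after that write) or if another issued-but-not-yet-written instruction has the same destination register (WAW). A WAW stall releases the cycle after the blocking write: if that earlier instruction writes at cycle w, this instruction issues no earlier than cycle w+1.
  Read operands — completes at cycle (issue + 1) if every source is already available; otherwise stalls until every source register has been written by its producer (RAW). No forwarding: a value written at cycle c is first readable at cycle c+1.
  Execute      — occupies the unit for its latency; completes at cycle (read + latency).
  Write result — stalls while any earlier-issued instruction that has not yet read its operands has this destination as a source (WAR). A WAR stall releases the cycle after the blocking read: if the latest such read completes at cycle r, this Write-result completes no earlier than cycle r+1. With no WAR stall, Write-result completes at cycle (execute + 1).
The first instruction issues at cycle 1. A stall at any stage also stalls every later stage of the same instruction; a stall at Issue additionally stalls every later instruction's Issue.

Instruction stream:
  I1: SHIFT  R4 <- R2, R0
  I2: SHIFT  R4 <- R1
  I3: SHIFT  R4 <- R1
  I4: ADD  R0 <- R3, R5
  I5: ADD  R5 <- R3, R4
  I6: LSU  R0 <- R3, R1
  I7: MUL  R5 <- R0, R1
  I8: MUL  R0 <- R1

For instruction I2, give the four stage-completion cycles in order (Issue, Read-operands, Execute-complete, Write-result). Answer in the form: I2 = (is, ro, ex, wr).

I1 -> (1, 2, 3, 4)
I2 -> (5, 6, 7, 8)  // struct: SHIFT busy until I1 writes@4
I3 -> (9, 10, 11, 12)  // struct: SHIFT busy until I2 writes@8
I4 -> (10, 11, 13, 14)
I5 -> (15, 16, 18, 19)  // struct: ADD busy until I4 writes@14
I6 -> (16, 17, 18, 19)
I7 -> (20, 21, 27, 28)  // WAW R5: wait I5 write@19
I8 -> (29, 30, 36, 37)  // struct: MUL busy until I7 writes@28

I2 = (5, 6, 7, 8)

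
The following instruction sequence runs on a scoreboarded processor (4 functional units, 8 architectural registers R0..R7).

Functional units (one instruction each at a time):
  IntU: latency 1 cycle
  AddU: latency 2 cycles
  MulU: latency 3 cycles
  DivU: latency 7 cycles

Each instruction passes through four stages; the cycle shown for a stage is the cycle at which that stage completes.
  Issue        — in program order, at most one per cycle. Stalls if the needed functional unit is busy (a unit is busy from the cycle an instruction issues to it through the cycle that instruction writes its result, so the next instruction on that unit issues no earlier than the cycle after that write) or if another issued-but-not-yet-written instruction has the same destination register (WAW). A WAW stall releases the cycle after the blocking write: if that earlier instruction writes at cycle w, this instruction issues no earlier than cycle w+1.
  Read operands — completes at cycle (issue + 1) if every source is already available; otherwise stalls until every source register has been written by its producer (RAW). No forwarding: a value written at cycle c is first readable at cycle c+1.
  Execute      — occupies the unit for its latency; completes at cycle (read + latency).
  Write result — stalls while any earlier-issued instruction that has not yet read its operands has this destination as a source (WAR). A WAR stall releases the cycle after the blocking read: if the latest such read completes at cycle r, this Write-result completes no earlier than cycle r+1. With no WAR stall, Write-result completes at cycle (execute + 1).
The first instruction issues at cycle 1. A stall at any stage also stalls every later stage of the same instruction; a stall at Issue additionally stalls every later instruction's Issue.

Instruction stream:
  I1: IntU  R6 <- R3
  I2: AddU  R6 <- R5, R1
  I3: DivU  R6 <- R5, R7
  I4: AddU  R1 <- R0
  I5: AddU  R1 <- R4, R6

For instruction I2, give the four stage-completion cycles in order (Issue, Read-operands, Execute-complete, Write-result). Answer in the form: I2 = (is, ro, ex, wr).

I2 = (5, 6, 8, 9)

c1: I1 issues→IntU
c2: I1 reads
c3: I1 exec-done
c4: I1 writes R6
c5: I2 issues→AddU
c6: I2 reads
c8: I2 exec-done
c9: I2 writes R6
c10: I3 issues→DivU
c11: I3 reads | I4 issues→AddU
c12: I4 reads
c14: I4 exec-done
c15: I4 writes R1
c16: I5 issues→AddU
c18: I3 exec-done
c19: I3 writes R6
c20: I5 reads
c22: I5 exec-done
c23: I5 writes R1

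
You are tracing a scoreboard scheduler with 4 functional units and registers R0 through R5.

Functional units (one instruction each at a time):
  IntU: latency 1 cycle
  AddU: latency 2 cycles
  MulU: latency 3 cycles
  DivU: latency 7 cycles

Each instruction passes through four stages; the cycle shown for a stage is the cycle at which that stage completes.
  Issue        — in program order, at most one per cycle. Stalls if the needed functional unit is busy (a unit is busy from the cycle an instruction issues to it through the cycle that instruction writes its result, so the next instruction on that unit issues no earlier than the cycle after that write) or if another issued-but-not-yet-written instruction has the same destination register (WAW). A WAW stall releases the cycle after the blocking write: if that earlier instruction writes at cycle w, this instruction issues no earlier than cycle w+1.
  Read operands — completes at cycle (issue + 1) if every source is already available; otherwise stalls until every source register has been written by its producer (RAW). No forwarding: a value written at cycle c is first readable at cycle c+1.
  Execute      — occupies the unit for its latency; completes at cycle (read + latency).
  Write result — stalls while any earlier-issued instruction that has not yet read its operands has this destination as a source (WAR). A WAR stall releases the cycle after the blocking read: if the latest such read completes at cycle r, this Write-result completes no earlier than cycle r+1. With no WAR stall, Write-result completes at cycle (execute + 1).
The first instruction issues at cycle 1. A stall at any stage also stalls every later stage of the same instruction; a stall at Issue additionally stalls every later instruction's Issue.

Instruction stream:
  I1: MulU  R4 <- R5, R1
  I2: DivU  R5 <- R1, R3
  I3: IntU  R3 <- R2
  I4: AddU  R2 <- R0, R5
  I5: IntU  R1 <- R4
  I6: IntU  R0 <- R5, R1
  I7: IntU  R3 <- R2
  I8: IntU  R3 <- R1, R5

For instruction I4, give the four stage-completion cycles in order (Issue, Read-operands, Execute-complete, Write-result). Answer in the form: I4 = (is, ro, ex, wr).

I4 = (4, 12, 14, 15)

I1  is:1  ro:2  ex:5  wr:6
I2  is:2  ro:3  ex:10  wr:11
I3  is:3  ro:4  ex:5  wr:6
I4  is:4  ro:12  ex:14  wr:15  — RAW R5: wait I2 write@11
I5  is:7  ro:8  ex:9  wr:10  — struct: IntU busy until I3 writes@6
I6  is:11  ro:12  ex:13  wr:14  — struct: IntU busy until I5 writes@10
I7  is:15  ro:16  ex:17  wr:18  — struct: IntU busy until I6 writes@14
I8  is:19  ro:20  ex:21  wr:22  — struct: IntU busy until I7 writes@18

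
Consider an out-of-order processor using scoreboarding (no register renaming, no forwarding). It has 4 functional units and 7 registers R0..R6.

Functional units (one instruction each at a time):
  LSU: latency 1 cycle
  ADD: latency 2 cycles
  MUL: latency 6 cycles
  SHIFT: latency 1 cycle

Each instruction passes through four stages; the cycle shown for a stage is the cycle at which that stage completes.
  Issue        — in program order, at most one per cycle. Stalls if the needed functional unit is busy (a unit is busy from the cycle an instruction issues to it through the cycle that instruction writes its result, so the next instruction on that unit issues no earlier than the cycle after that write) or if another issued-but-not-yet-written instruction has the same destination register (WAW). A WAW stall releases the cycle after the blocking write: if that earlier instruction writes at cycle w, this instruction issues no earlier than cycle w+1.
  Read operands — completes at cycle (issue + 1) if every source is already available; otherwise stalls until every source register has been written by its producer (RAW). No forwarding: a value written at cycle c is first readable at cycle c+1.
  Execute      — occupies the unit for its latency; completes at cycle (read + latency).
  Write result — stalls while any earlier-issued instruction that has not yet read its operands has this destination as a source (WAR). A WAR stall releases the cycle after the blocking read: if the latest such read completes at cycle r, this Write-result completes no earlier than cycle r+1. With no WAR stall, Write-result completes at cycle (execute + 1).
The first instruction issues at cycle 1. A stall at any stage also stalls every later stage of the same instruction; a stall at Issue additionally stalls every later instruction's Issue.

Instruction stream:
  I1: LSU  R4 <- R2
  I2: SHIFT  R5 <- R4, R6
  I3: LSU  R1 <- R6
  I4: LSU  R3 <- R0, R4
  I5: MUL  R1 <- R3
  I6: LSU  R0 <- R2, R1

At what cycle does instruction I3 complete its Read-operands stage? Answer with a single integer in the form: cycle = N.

cycle 1: I1 issues→LSU
cycle 2: I1 reads · I2 issues→SHIFT
cycle 3: I1 exec-done
cycle 4: I1 writes R4
cycle 5: I2 reads · I3 issues→LSU
cycle 6: I2 exec-done · I3 reads
cycle 7: I2 writes R5 · I3 exec-done
cycle 8: I3 writes R1
cycle 9: I4 issues→LSU
cycle 10: I4 reads · I5 issues→MUL
cycle 11: I4 exec-done
cycle 12: I4 writes R3
cycle 13: I5 reads · I6 issues→LSU
cycle 19: I5 exec-done
cycle 20: I5 writes R1
cycle 21: I6 reads
cycle 22: I6 exec-done
cycle 23: I6 writes R0

cycle = 6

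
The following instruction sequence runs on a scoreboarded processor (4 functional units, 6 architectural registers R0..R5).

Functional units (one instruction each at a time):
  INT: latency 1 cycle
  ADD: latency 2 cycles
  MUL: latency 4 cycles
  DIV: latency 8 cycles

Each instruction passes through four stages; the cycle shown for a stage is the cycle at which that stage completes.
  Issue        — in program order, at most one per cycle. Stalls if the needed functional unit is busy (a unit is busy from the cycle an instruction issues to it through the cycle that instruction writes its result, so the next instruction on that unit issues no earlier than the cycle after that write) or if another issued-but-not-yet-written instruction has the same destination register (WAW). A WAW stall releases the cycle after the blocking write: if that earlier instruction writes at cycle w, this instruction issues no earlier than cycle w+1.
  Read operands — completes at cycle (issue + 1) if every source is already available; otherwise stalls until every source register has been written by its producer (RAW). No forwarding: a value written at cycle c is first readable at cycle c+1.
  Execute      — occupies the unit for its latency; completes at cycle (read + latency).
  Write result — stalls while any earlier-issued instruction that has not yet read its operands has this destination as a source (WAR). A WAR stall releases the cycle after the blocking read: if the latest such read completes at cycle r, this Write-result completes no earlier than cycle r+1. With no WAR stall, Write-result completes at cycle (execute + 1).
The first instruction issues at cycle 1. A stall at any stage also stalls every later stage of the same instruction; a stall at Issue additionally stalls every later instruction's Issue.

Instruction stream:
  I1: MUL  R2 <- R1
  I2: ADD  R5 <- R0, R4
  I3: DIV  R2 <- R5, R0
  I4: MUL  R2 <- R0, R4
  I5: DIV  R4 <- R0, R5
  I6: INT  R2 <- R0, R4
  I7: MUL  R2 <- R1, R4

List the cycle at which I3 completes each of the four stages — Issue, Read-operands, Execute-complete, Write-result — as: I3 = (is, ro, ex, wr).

c1: issue I1 (MUL)
c2: I1 read-ops | issue I2 (ADD)
c3: I2 read-ops
c5: I2 finished on ADD
c6: I1 finished on MUL | I2→R5
c7: I1→R2
c8: issue I3 (DIV)
c9: I3 read-ops
c17: I3 finished on DIV
c18: I3→R2
c19: issue I4 (MUL)
c20: I4 read-ops | issue I5 (DIV)
c21: I5 read-ops
c24: I4 finished on MUL
c25: I4→R2
c26: issue I6 (INT)
c29: I5 finished on DIV
c30: I5→R4
c31: I6 read-ops
c32: I6 finished on INT
c33: I6→R2
c34: issue I7 (MUL)
c35: I7 read-ops
c39: I7 finished on MUL
c40: I7→R2

I3 = (8, 9, 17, 18)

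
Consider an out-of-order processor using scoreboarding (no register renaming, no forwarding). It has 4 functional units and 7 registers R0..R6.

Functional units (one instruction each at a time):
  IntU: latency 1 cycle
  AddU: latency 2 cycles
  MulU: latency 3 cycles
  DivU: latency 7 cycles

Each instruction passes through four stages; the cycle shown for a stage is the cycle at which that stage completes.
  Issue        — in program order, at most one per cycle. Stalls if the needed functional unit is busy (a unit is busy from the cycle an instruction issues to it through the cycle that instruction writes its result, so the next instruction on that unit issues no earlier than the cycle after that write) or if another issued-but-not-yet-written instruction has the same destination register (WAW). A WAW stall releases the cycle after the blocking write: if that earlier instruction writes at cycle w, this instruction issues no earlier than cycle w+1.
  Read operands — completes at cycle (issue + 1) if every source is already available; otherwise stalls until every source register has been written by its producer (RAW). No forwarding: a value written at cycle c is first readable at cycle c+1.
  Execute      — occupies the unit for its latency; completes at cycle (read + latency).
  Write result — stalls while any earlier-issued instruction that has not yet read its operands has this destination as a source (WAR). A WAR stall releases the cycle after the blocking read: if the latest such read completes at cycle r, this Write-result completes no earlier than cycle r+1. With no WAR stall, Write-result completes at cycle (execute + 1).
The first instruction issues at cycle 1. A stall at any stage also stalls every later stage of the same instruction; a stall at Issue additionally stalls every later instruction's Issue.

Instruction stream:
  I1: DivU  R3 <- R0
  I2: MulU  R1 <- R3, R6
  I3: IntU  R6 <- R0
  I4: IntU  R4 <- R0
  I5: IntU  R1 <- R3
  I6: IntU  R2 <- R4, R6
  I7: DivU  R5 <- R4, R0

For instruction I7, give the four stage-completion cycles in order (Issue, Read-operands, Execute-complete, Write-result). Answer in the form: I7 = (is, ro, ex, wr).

[1] I1 dispatched to DivU
[2] I1 operands ready | I2 dispatched to MulU
[3] I3 dispatched to IntU
[4] I3 operands ready
[5] I3 complete
[9] I1 complete
[10] R3←I1
[11] I2 operands ready
[12] R6←I3
[13] I4 dispatched to IntU
[14] I2 complete | I4 operands ready
[15] R1←I2 | I4 complete
[16] R4←I4
[17] I5 dispatched to IntU
[18] I5 operands ready
[19] I5 complete
[20] R1←I5
[21] I6 dispatched to IntU
[22] I6 operands ready | I7 dispatched to DivU
[23] I6 complete | I7 operands ready
[24] R2←I6
[30] I7 complete
[31] R5←I7

I7 = (22, 23, 30, 31)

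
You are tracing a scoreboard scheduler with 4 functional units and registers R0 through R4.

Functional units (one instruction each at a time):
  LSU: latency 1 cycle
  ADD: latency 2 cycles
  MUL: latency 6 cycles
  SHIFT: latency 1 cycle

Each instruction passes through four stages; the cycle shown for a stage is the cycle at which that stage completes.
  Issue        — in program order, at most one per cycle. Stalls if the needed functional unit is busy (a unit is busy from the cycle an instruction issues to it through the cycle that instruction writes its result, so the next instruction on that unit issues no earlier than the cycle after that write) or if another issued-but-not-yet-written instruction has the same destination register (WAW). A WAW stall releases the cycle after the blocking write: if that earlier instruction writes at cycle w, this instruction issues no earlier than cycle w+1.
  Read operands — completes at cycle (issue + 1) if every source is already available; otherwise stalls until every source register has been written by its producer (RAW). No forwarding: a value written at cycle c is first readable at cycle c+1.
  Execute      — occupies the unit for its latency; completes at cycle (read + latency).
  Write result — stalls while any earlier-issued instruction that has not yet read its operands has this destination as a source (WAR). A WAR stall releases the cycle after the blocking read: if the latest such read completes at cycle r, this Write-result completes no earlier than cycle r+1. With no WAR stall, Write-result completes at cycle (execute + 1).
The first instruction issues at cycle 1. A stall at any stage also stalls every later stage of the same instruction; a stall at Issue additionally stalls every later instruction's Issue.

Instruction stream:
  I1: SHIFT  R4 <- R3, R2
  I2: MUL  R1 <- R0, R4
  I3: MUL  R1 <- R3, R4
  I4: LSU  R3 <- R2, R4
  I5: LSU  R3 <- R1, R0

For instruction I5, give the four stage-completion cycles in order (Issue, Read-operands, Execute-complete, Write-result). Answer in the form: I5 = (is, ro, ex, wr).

[1] I1 issues→SHIFT
[2] I1 reads | I2 issues→MUL
[3] I1 exec-done
[4] I1 writes R4
[5] I2 reads
[11] I2 exec-done
[12] I2 writes R1
[13] I3 issues→MUL
[14] I3 reads | I4 issues→LSU
[15] I4 reads
[16] I4 exec-done
[17] I4 writes R3
[18] I5 issues→LSU
[20] I3 exec-done
[21] I3 writes R1
[22] I5 reads
[23] I5 exec-done
[24] I5 writes R3

I5 = (18, 22, 23, 24)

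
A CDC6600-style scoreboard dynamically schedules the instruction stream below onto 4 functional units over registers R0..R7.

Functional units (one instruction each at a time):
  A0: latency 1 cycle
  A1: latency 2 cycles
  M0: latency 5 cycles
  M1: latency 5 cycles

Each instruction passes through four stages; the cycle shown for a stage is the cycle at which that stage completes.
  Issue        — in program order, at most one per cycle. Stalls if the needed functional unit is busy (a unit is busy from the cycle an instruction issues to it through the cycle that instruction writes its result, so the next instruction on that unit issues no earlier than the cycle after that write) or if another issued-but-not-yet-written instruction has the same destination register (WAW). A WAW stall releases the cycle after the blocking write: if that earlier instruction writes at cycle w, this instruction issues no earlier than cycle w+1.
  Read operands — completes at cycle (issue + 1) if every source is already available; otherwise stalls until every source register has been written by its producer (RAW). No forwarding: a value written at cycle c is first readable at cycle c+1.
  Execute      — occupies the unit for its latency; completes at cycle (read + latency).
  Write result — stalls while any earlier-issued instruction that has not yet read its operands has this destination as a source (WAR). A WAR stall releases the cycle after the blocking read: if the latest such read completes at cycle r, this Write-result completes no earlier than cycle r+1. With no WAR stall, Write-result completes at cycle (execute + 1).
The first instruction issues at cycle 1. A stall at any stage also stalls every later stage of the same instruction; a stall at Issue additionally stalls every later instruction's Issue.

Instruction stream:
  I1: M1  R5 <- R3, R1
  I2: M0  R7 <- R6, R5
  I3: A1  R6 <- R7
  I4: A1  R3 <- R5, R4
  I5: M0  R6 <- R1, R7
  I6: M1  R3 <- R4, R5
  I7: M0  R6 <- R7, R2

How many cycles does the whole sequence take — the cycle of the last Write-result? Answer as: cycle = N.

[1] I1→M1
[2] I1 RO | I2→M0
[3] I3→A1
[7] I1 EX
[8] I1 WR R5
[9] I2 RO
[14] I2 EX
[15] I2 WR R7
[16] I3 RO
[18] I3 EX
[19] I3 WR R6
[20] I4→A1
[21] I4 RO | I5→M0
[22] I5 RO
[23] I4 EX
[24] I4 WR R3
[25] I6→M1
[26] I6 RO
[27] I5 EX
[28] I5 WR R6
[29] I7→M0
[30] I7 RO
[31] I6 EX
[32] I6 WR R3
[35] I7 EX
[36] I7 WR R6

cycle = 36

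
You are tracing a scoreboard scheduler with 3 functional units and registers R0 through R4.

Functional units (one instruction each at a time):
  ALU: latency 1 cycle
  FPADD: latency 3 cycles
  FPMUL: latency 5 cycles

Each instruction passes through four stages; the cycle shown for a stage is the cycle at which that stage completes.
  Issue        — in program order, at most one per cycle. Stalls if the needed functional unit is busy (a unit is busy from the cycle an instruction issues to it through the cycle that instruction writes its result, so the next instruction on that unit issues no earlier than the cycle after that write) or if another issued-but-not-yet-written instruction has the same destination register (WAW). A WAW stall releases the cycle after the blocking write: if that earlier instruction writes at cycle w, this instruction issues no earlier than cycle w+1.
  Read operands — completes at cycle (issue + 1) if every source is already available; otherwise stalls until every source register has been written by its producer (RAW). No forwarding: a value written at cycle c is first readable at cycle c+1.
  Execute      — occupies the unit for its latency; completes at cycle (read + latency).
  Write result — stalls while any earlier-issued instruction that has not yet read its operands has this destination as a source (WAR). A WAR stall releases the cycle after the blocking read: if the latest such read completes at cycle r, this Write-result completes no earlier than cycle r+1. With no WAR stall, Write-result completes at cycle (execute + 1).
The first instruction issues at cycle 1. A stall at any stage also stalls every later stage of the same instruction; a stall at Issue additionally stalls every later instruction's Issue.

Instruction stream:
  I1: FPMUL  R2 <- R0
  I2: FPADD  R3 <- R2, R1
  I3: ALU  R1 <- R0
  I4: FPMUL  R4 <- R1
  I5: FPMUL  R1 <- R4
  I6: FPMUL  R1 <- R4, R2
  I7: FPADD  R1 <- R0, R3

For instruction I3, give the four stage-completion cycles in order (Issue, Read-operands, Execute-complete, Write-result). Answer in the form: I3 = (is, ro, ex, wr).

I3 = (3, 4, 5, 10)

c1: issue I1 (FPMUL)
c2: I1 read-ops · issue I2 (FPADD)
c3: issue I3 (ALU)
c4: I3 read-ops
c5: I3 finished on ALU
c7: I1 finished on FPMUL
c8: I1→R2
c9: I2 read-ops · issue I4 (FPMUL)
c10: I3→R1
c11: I4 read-ops
c12: I2 finished on FPADD
c13: I2→R3
c16: I4 finished on FPMUL
c17: I4→R4
c18: issue I5 (FPMUL)
c19: I5 read-ops
c24: I5 finished on FPMUL
c25: I5→R1
c26: issue I6 (FPMUL)
c27: I6 read-ops
c32: I6 finished on FPMUL
c33: I6→R1
c34: issue I7 (FPADD)
c35: I7 read-ops
c38: I7 finished on FPADD
c39: I7→R1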